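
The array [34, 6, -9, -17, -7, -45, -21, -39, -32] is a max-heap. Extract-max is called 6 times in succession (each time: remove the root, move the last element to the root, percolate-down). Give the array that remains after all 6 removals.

extract-max #1 returns 34:
  remove root 34; move last element -32 to root → [-32, 6, -9, -17, -7, -45, -21, -39]
  -32 vs larger child 6 at index 1, swap → [6, -32, -9, -17, -7, -45, -21, -39]
  -32 vs larger child -7 at index 4, swap → [6, -7, -9, -17, -32, -45, -21, -39]
extract-max #2 returns 6:
  remove root 6; move last element -39 to root → [-39, -7, -9, -17, -32, -45, -21]
  -39 vs larger child -7 at index 1, swap → [-7, -39, -9, -17, -32, -45, -21]
  -39 vs larger child -17 at index 3, swap → [-7, -17, -9, -39, -32, -45, -21]
extract-max #3 returns -7:
  remove root -7; move last element -21 to root → [-21, -17, -9, -39, -32, -45]
  -21 vs larger child -9 at index 2, swap → [-9, -17, -21, -39, -32, -45]
extract-max #4 returns -9:
  remove root -9; move last element -45 to root → [-45, -17, -21, -39, -32]
  -45 vs larger child -17 at index 1, swap → [-17, -45, -21, -39, -32]
  -45 vs larger child -32 at index 4, swap → [-17, -32, -21, -39, -45]
extract-max #5 returns -17:
  remove root -17; move last element -45 to root → [-45, -32, -21, -39]
  -45 vs larger child -21 at index 2, swap → [-21, -32, -45, -39]
extract-max #6 returns -21:
  remove root -21; move last element -39 to root → [-39, -32, -45]
  -39 vs larger child -32 at index 1, swap → [-32, -39, -45]

[-32, -39, -45]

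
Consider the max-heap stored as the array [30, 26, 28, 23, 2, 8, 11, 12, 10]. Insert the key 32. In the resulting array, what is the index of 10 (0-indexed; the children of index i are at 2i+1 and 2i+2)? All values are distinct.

append 32 at index 9 → [30, 26, 28, 23, 2, 8, 11, 12, 10, 32]
32 > parent 2 at index 4, swap → [30, 26, 28, 23, 32, 8, 11, 12, 10, 2]
32 > parent 26 at index 1, swap → [30, 32, 28, 23, 26, 8, 11, 12, 10, 2]
32 > parent 30 at index 0, swap → [32, 30, 28, 23, 26, 8, 11, 12, 10, 2]
resulting array: [32, 30, 28, 23, 26, 8, 11, 12, 10, 2]

8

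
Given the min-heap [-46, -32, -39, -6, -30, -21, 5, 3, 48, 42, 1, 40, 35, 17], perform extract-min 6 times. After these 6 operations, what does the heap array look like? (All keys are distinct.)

extract-min #1 returns -46:
  remove root -46; move last element 17 to root → [17, -32, -39, -6, -30, -21, 5, 3, 48, 42, 1, 40, 35]
  17 vs smaller child -39 at index 2, swap → [-39, -32, 17, -6, -30, -21, 5, 3, 48, 42, 1, 40, 35]
  17 vs smaller child -21 at index 5, swap → [-39, -32, -21, -6, -30, 17, 5, 3, 48, 42, 1, 40, 35]
extract-min #2 returns -39:
  remove root -39; move last element 35 to root → [35, -32, -21, -6, -30, 17, 5, 3, 48, 42, 1, 40]
  35 vs smaller child -32 at index 1, swap → [-32, 35, -21, -6, -30, 17, 5, 3, 48, 42, 1, 40]
  35 vs smaller child -30 at index 4, swap → [-32, -30, -21, -6, 35, 17, 5, 3, 48, 42, 1, 40]
  35 vs smaller child 1 at index 10, swap → [-32, -30, -21, -6, 1, 17, 5, 3, 48, 42, 35, 40]
extract-min #3 returns -32:
  remove root -32; move last element 40 to root → [40, -30, -21, -6, 1, 17, 5, 3, 48, 42, 35]
  40 vs smaller child -30 at index 1, swap → [-30, 40, -21, -6, 1, 17, 5, 3, 48, 42, 35]
  40 vs smaller child -6 at index 3, swap → [-30, -6, -21, 40, 1, 17, 5, 3, 48, 42, 35]
  40 vs smaller child 3 at index 7, swap → [-30, -6, -21, 3, 1, 17, 5, 40, 48, 42, 35]
extract-min #4 returns -30:
  remove root -30; move last element 35 to root → [35, -6, -21, 3, 1, 17, 5, 40, 48, 42]
  35 vs smaller child -21 at index 2, swap → [-21, -6, 35, 3, 1, 17, 5, 40, 48, 42]
  35 vs smaller child 5 at index 6, swap → [-21, -6, 5, 3, 1, 17, 35, 40, 48, 42]
extract-min #5 returns -21:
  remove root -21; move last element 42 to root → [42, -6, 5, 3, 1, 17, 35, 40, 48]
  42 vs smaller child -6 at index 1, swap → [-6, 42, 5, 3, 1, 17, 35, 40, 48]
  42 vs smaller child 1 at index 4, swap → [-6, 1, 5, 3, 42, 17, 35, 40, 48]
extract-min #6 returns -6:
  remove root -6; move last element 48 to root → [48, 1, 5, 3, 42, 17, 35, 40]
  48 vs smaller child 1 at index 1, swap → [1, 48, 5, 3, 42, 17, 35, 40]
  48 vs smaller child 3 at index 3, swap → [1, 3, 5, 48, 42, 17, 35, 40]
  48 vs only child 40 at index 7, swap → [1, 3, 5, 40, 42, 17, 35, 48]

[1, 3, 5, 40, 42, 17, 35, 48]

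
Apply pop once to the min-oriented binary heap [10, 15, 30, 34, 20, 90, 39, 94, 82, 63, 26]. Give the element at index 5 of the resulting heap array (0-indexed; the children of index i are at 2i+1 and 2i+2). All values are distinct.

90

remove root 10; move last element 26 to root → [26, 15, 30, 34, 20, 90, 39, 94, 82, 63]
26 vs smaller child 15 at index 1, swap → [15, 26, 30, 34, 20, 90, 39, 94, 82, 63]
26 vs smaller child 20 at index 4, swap → [15, 20, 30, 34, 26, 90, 39, 94, 82, 63]
resulting array: [15, 20, 30, 34, 26, 90, 39, 94, 82, 63]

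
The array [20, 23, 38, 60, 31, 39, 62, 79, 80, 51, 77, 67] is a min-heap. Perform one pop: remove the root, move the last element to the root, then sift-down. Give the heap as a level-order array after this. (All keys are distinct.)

remove root 20; move last element 67 to root → [67, 23, 38, 60, 31, 39, 62, 79, 80, 51, 77]
67 vs smaller child 23 at index 1, swap → [23, 67, 38, 60, 31, 39, 62, 79, 80, 51, 77]
67 vs smaller child 31 at index 4, swap → [23, 31, 38, 60, 67, 39, 62, 79, 80, 51, 77]
67 vs smaller child 51 at index 9, swap → [23, 31, 38, 60, 51, 39, 62, 79, 80, 67, 77]

[23, 31, 38, 60, 51, 39, 62, 79, 80, 67, 77]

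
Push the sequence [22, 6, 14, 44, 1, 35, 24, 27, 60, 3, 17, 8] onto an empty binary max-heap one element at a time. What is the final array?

[60, 44, 35, 27, 17, 14, 24, 6, 22, 1, 3, 8]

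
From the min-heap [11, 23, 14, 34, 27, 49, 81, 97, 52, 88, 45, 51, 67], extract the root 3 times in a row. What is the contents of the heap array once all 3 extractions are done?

[27, 34, 49, 52, 45, 51, 81, 97, 67, 88]

extract-min #1 returns 11:
  remove root 11; move last element 67 to root → [67, 23, 14, 34, 27, 49, 81, 97, 52, 88, 45, 51]
  67 vs smaller child 14 at index 2, swap → [14, 23, 67, 34, 27, 49, 81, 97, 52, 88, 45, 51]
  67 vs smaller child 49 at index 5, swap → [14, 23, 49, 34, 27, 67, 81, 97, 52, 88, 45, 51]
  67 vs only child 51 at index 11, swap → [14, 23, 49, 34, 27, 51, 81, 97, 52, 88, 45, 67]
extract-min #2 returns 14:
  remove root 14; move last element 67 to root → [67, 23, 49, 34, 27, 51, 81, 97, 52, 88, 45]
  67 vs smaller child 23 at index 1, swap → [23, 67, 49, 34, 27, 51, 81, 97, 52, 88, 45]
  67 vs smaller child 27 at index 4, swap → [23, 27, 49, 34, 67, 51, 81, 97, 52, 88, 45]
  67 vs smaller child 45 at index 10, swap → [23, 27, 49, 34, 45, 51, 81, 97, 52, 88, 67]
extract-min #3 returns 23:
  remove root 23; move last element 67 to root → [67, 27, 49, 34, 45, 51, 81, 97, 52, 88]
  67 vs smaller child 27 at index 1, swap → [27, 67, 49, 34, 45, 51, 81, 97, 52, 88]
  67 vs smaller child 34 at index 3, swap → [27, 34, 49, 67, 45, 51, 81, 97, 52, 88]
  67 vs smaller child 52 at index 8, swap → [27, 34, 49, 52, 45, 51, 81, 97, 67, 88]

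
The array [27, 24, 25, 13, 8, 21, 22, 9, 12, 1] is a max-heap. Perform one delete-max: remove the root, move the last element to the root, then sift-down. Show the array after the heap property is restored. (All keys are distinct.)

remove root 27; move last element 1 to root → [1, 24, 25, 13, 8, 21, 22, 9, 12]
1 vs larger child 25 at index 2, swap → [25, 24, 1, 13, 8, 21, 22, 9, 12]
1 vs larger child 22 at index 6, swap → [25, 24, 22, 13, 8, 21, 1, 9, 12]

[25, 24, 22, 13, 8, 21, 1, 9, 12]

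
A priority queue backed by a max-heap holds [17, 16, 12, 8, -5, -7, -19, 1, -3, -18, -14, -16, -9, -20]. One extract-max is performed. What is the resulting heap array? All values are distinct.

remove root 17; move last element -20 to root → [-20, 16, 12, 8, -5, -7, -19, 1, -3, -18, -14, -16, -9]
-20 vs larger child 16 at index 1, swap → [16, -20, 12, 8, -5, -7, -19, 1, -3, -18, -14, -16, -9]
-20 vs larger child 8 at index 3, swap → [16, 8, 12, -20, -5, -7, -19, 1, -3, -18, -14, -16, -9]
-20 vs larger child 1 at index 7, swap → [16, 8, 12, 1, -5, -7, -19, -20, -3, -18, -14, -16, -9]

[16, 8, 12, 1, -5, -7, -19, -20, -3, -18, -14, -16, -9]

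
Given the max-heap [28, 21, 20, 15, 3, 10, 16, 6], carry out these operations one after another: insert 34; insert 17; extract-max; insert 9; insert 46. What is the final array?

insert 34:
  append 34 at index 8 → [28, 21, 20, 15, 3, 10, 16, 6, 34]
  34 > parent 15 at index 3, swap → [28, 21, 20, 34, 3, 10, 16, 6, 15]
  34 > parent 21 at index 1, swap → [28, 34, 20, 21, 3, 10, 16, 6, 15]
  34 > parent 28 at index 0, swap → [34, 28, 20, 21, 3, 10, 16, 6, 15]
insert 17:
  append 17 at index 9 → [34, 28, 20, 21, 3, 10, 16, 6, 15, 17]
  17 > parent 3 at index 4, swap → [34, 28, 20, 21, 17, 10, 16, 6, 15, 3]
extract-max → returns 34:
  remove root 34; move last element 3 to root → [3, 28, 20, 21, 17, 10, 16, 6, 15]
  3 vs larger child 28 at index 1, swap → [28, 3, 20, 21, 17, 10, 16, 6, 15]
  3 vs larger child 21 at index 3, swap → [28, 21, 20, 3, 17, 10, 16, 6, 15]
  3 vs larger child 15 at index 8, swap → [28, 21, 20, 15, 17, 10, 16, 6, 3]
insert 9:
  append 9 at index 9 → [28, 21, 20, 15, 17, 10, 16, 6, 3, 9] (no swap needed)
insert 46:
  append 46 at index 10 → [28, 21, 20, 15, 17, 10, 16, 6, 3, 9, 46]
  46 > parent 17 at index 4, swap → [28, 21, 20, 15, 46, 10, 16, 6, 3, 9, 17]
  46 > parent 21 at index 1, swap → [28, 46, 20, 15, 21, 10, 16, 6, 3, 9, 17]
  46 > parent 28 at index 0, swap → [46, 28, 20, 15, 21, 10, 16, 6, 3, 9, 17]

[46, 28, 20, 15, 21, 10, 16, 6, 3, 9, 17]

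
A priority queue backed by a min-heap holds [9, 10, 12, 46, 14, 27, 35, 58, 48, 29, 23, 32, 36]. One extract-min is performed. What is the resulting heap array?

[10, 14, 12, 46, 23, 27, 35, 58, 48, 29, 36, 32]

remove root 9; move last element 36 to root → [36, 10, 12, 46, 14, 27, 35, 58, 48, 29, 23, 32]
36 vs smaller child 10 at index 1, swap → [10, 36, 12, 46, 14, 27, 35, 58, 48, 29, 23, 32]
36 vs smaller child 14 at index 4, swap → [10, 14, 12, 46, 36, 27, 35, 58, 48, 29, 23, 32]
36 vs smaller child 23 at index 10, swap → [10, 14, 12, 46, 23, 27, 35, 58, 48, 29, 36, 32]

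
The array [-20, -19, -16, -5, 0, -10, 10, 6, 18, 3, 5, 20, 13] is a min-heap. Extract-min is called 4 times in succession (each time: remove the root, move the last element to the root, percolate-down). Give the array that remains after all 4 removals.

extract-min #1 returns -20:
  remove root -20; move last element 13 to root → [13, -19, -16, -5, 0, -10, 10, 6, 18, 3, 5, 20]
  13 vs smaller child -19 at index 1, swap → [-19, 13, -16, -5, 0, -10, 10, 6, 18, 3, 5, 20]
  13 vs smaller child -5 at index 3, swap → [-19, -5, -16, 13, 0, -10, 10, 6, 18, 3, 5, 20]
  13 vs smaller child 6 at index 7, swap → [-19, -5, -16, 6, 0, -10, 10, 13, 18, 3, 5, 20]
extract-min #2 returns -19:
  remove root -19; move last element 20 to root → [20, -5, -16, 6, 0, -10, 10, 13, 18, 3, 5]
  20 vs smaller child -16 at index 2, swap → [-16, -5, 20, 6, 0, -10, 10, 13, 18, 3, 5]
  20 vs smaller child -10 at index 5, swap → [-16, -5, -10, 6, 0, 20, 10, 13, 18, 3, 5]
extract-min #3 returns -16:
  remove root -16; move last element 5 to root → [5, -5, -10, 6, 0, 20, 10, 13, 18, 3]
  5 vs smaller child -10 at index 2, swap → [-10, -5, 5, 6, 0, 20, 10, 13, 18, 3]
extract-min #4 returns -10:
  remove root -10; move last element 3 to root → [3, -5, 5, 6, 0, 20, 10, 13, 18]
  3 vs smaller child -5 at index 1, swap → [-5, 3, 5, 6, 0, 20, 10, 13, 18]
  3 vs smaller child 0 at index 4, swap → [-5, 0, 5, 6, 3, 20, 10, 13, 18]

[-5, 0, 5, 6, 3, 20, 10, 13, 18]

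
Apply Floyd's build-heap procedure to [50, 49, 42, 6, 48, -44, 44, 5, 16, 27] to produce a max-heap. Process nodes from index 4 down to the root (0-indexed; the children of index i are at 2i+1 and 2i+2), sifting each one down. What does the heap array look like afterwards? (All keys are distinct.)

sift down from index 4: already satisfies heap property
sift down from index 3:
  6 vs larger child 16 at index 8, swap → [50, 49, 42, 16, 48, -44, 44, 5, 6, 27]
sift down from index 2:
  42 vs larger child 44 at index 6, swap → [50, 49, 44, 16, 48, -44, 42, 5, 6, 27]
sift down from index 1: already satisfies heap property
sift down from index 0: already satisfies heap property

[50, 49, 44, 16, 48, -44, 42, 5, 6, 27]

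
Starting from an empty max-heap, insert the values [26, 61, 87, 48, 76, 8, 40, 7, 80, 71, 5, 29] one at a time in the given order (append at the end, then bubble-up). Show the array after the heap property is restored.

[87, 80, 61, 76, 71, 29, 40, 7, 26, 48, 5, 8]

Insert 26:
  append 26 at index 0 → [26] (no swap needed)
Insert 61:
  append 61 at index 1 → [26, 61]
  61 > parent 26 at index 0, swap → [61, 26]
Insert 87:
  append 87 at index 2 → [61, 26, 87]
  87 > parent 61 at index 0, swap → [87, 26, 61]
Insert 48:
  append 48 at index 3 → [87, 26, 61, 48]
  48 > parent 26 at index 1, swap → [87, 48, 61, 26]
Insert 76:
  append 76 at index 4 → [87, 48, 61, 26, 76]
  76 > parent 48 at index 1, swap → [87, 76, 61, 26, 48]
Insert 8:
  append 8 at index 5 → [87, 76, 61, 26, 48, 8] (no swap needed)
Insert 40:
  append 40 at index 6 → [87, 76, 61, 26, 48, 8, 40] (no swap needed)
Insert 7:
  append 7 at index 7 → [87, 76, 61, 26, 48, 8, 40, 7] (no swap needed)
Insert 80:
  append 80 at index 8 → [87, 76, 61, 26, 48, 8, 40, 7, 80]
  80 > parent 26 at index 3, swap → [87, 76, 61, 80, 48, 8, 40, 7, 26]
  80 > parent 76 at index 1, swap → [87, 80, 61, 76, 48, 8, 40, 7, 26]
Insert 71:
  append 71 at index 9 → [87, 80, 61, 76, 48, 8, 40, 7, 26, 71]
  71 > parent 48 at index 4, swap → [87, 80, 61, 76, 71, 8, 40, 7, 26, 48]
Insert 5:
  append 5 at index 10 → [87, 80, 61, 76, 71, 8, 40, 7, 26, 48, 5] (no swap needed)
Insert 29:
  append 29 at index 11 → [87, 80, 61, 76, 71, 8, 40, 7, 26, 48, 5, 29]
  29 > parent 8 at index 5, swap → [87, 80, 61, 76, 71, 29, 40, 7, 26, 48, 5, 8]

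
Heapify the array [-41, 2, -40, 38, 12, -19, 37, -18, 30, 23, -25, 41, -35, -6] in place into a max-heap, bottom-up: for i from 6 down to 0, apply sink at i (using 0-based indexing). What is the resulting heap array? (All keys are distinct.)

[41, 38, 37, 30, 23, -19, -6, -18, 2, 12, -25, -40, -35, -41]

sift down from index 6: already satisfies heap property
sift down from index 5:
  -19 vs larger child 41 at index 11, swap → [-41, 2, -40, 38, 12, 41, 37, -18, 30, 23, -25, -19, -35, -6]
sift down from index 4:
  12 vs larger child 23 at index 9, swap → [-41, 2, -40, 38, 23, 41, 37, -18, 30, 12, -25, -19, -35, -6]
sift down from index 3: already satisfies heap property
sift down from index 2:
  -40 vs larger child 41 at index 5, swap → [-41, 2, 41, 38, 23, -40, 37, -18, 30, 12, -25, -19, -35, -6]
  -40 vs larger child -19 at index 11, swap → [-41, 2, 41, 38, 23, -19, 37, -18, 30, 12, -25, -40, -35, -6]
sift down from index 1:
  2 vs larger child 38 at index 3, swap → [-41, 38, 41, 2, 23, -19, 37, -18, 30, 12, -25, -40, -35, -6]
  2 vs larger child 30 at index 8, swap → [-41, 38, 41, 30, 23, -19, 37, -18, 2, 12, -25, -40, -35, -6]
sift down from index 0:
  -41 vs larger child 41 at index 2, swap → [41, 38, -41, 30, 23, -19, 37, -18, 2, 12, -25, -40, -35, -6]
  -41 vs larger child 37 at index 6, swap → [41, 38, 37, 30, 23, -19, -41, -18, 2, 12, -25, -40, -35, -6]
  -41 vs only child -6 at index 13, swap → [41, 38, 37, 30, 23, -19, -6, -18, 2, 12, -25, -40, -35, -41]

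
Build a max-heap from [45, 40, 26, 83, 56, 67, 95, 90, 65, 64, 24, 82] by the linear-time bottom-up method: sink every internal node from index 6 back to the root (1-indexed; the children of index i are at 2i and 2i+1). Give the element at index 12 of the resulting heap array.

sift down from index 6:
  67 vs only child 82 at index 12, swap → [45, 40, 26, 83, 56, 82, 95, 90, 65, 64, 24, 67]
sift down from index 5:
  56 vs larger child 64 at index 10, swap → [45, 40, 26, 83, 64, 82, 95, 90, 65, 56, 24, 67]
sift down from index 4:
  83 vs larger child 90 at index 8, swap → [45, 40, 26, 90, 64, 82, 95, 83, 65, 56, 24, 67]
sift down from index 3:
  26 vs larger child 95 at index 7, swap → [45, 40, 95, 90, 64, 82, 26, 83, 65, 56, 24, 67]
sift down from index 2:
  40 vs larger child 90 at index 4, swap → [45, 90, 95, 40, 64, 82, 26, 83, 65, 56, 24, 67]
  40 vs larger child 83 at index 8, swap → [45, 90, 95, 83, 64, 82, 26, 40, 65, 56, 24, 67]
sift down from index 1:
  45 vs larger child 95 at index 3, swap → [95, 90, 45, 83, 64, 82, 26, 40, 65, 56, 24, 67]
  45 vs larger child 82 at index 6, swap → [95, 90, 82, 83, 64, 45, 26, 40, 65, 56, 24, 67]
  45 vs only child 67 at index 12, swap → [95, 90, 82, 83, 64, 67, 26, 40, 65, 56, 24, 45]
resulting array: [95, 90, 82, 83, 64, 67, 26, 40, 65, 56, 24, 45]

45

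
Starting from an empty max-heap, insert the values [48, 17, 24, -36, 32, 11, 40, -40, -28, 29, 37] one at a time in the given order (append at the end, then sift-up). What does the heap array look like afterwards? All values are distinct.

Insert 48:
  append 48 at index 0 → [48] (no swap needed)
Insert 17:
  append 17 at index 1 → [48, 17] (no swap needed)
Insert 24:
  append 24 at index 2 → [48, 17, 24] (no swap needed)
Insert -36:
  append -36 at index 3 → [48, 17, 24, -36] (no swap needed)
Insert 32:
  append 32 at index 4 → [48, 17, 24, -36, 32]
  32 > parent 17 at index 1, swap → [48, 32, 24, -36, 17]
Insert 11:
  append 11 at index 5 → [48, 32, 24, -36, 17, 11] (no swap needed)
Insert 40:
  append 40 at index 6 → [48, 32, 24, -36, 17, 11, 40]
  40 > parent 24 at index 2, swap → [48, 32, 40, -36, 17, 11, 24]
Insert -40:
  append -40 at index 7 → [48, 32, 40, -36, 17, 11, 24, -40] (no swap needed)
Insert -28:
  append -28 at index 8 → [48, 32, 40, -36, 17, 11, 24, -40, -28]
  -28 > parent -36 at index 3, swap → [48, 32, 40, -28, 17, 11, 24, -40, -36]
Insert 29:
  append 29 at index 9 → [48, 32, 40, -28, 17, 11, 24, -40, -36, 29]
  29 > parent 17 at index 4, swap → [48, 32, 40, -28, 29, 11, 24, -40, -36, 17]
Insert 37:
  append 37 at index 10 → [48, 32, 40, -28, 29, 11, 24, -40, -36, 17, 37]
  37 > parent 29 at index 4, swap → [48, 32, 40, -28, 37, 11, 24, -40, -36, 17, 29]
  37 > parent 32 at index 1, swap → [48, 37, 40, -28, 32, 11, 24, -40, -36, 17, 29]

[48, 37, 40, -28, 32, 11, 24, -40, -36, 17, 29]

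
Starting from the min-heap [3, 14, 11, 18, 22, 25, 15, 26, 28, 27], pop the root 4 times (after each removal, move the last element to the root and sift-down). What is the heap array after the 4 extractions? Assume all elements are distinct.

[18, 22, 25, 26, 27, 28]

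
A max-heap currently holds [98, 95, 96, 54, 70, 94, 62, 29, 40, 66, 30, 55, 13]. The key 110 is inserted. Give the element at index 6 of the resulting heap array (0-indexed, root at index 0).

96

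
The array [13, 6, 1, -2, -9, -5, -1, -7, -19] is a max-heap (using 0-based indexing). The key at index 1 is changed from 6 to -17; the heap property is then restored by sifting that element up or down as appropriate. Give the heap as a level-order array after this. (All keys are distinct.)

[13, -2, 1, -7, -9, -5, -1, -17, -19]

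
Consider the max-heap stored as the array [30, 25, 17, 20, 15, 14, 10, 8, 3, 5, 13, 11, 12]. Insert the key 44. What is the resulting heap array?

[44, 25, 30, 20, 15, 14, 17, 8, 3, 5, 13, 11, 12, 10]

append 44 at index 13 → [30, 25, 17, 20, 15, 14, 10, 8, 3, 5, 13, 11, 12, 44]
44 > parent 10 at index 6, swap → [30, 25, 17, 20, 15, 14, 44, 8, 3, 5, 13, 11, 12, 10]
44 > parent 17 at index 2, swap → [30, 25, 44, 20, 15, 14, 17, 8, 3, 5, 13, 11, 12, 10]
44 > parent 30 at index 0, swap → [44, 25, 30, 20, 15, 14, 17, 8, 3, 5, 13, 11, 12, 10]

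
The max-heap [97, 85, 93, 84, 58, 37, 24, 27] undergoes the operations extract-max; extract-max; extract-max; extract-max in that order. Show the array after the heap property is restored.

[58, 27, 37, 24]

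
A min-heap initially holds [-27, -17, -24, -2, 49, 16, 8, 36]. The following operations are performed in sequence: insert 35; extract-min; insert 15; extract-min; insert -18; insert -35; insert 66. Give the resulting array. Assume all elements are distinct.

[-35, -18, 8, -2, -17, 16, 35, 36, 15, 49, 66]

insert 35:
  append 35 at index 8 → [-27, -17, -24, -2, 49, 16, 8, 36, 35] (no swap needed)
extract-min → returns -27:
  remove root -27; move last element 35 to root → [35, -17, -24, -2, 49, 16, 8, 36]
  35 vs smaller child -24 at index 2, swap → [-24, -17, 35, -2, 49, 16, 8, 36]
  35 vs smaller child 8 at index 6, swap → [-24, -17, 8, -2, 49, 16, 35, 36]
insert 15:
  append 15 at index 8 → [-24, -17, 8, -2, 49, 16, 35, 36, 15] (no swap needed)
extract-min → returns -24:
  remove root -24; move last element 15 to root → [15, -17, 8, -2, 49, 16, 35, 36]
  15 vs smaller child -17 at index 1, swap → [-17, 15, 8, -2, 49, 16, 35, 36]
  15 vs smaller child -2 at index 3, swap → [-17, -2, 8, 15, 49, 16, 35, 36]
insert -18:
  append -18 at index 8 → [-17, -2, 8, 15, 49, 16, 35, 36, -18]
  -18 < parent 15 at index 3, swap → [-17, -2, 8, -18, 49, 16, 35, 36, 15]
  -18 < parent -2 at index 1, swap → [-17, -18, 8, -2, 49, 16, 35, 36, 15]
  -18 < parent -17 at index 0, swap → [-18, -17, 8, -2, 49, 16, 35, 36, 15]
insert -35:
  append -35 at index 9 → [-18, -17, 8, -2, 49, 16, 35, 36, 15, -35]
  -35 < parent 49 at index 4, swap → [-18, -17, 8, -2, -35, 16, 35, 36, 15, 49]
  -35 < parent -17 at index 1, swap → [-18, -35, 8, -2, -17, 16, 35, 36, 15, 49]
  -35 < parent -18 at index 0, swap → [-35, -18, 8, -2, -17, 16, 35, 36, 15, 49]
insert 66:
  append 66 at index 10 → [-35, -18, 8, -2, -17, 16, 35, 36, 15, 49, 66] (no swap needed)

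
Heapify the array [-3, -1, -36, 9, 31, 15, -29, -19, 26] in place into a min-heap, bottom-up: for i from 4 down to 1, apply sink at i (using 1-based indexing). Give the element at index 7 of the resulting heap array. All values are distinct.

-3

sift down from index 4:
  9 vs smaller child -19 at index 8, swap → [-3, -1, -36, -19, 31, 15, -29, 9, 26]
sift down from index 3: already satisfies heap property
sift down from index 2:
  -1 vs smaller child -19 at index 4, swap → [-3, -19, -36, -1, 31, 15, -29, 9, 26]
sift down from index 1:
  -3 vs smaller child -36 at index 3, swap → [-36, -19, -3, -1, 31, 15, -29, 9, 26]
  -3 vs smaller child -29 at index 7, swap → [-36, -19, -29, -1, 31, 15, -3, 9, 26]
resulting array: [-36, -19, -29, -1, 31, 15, -3, 9, 26]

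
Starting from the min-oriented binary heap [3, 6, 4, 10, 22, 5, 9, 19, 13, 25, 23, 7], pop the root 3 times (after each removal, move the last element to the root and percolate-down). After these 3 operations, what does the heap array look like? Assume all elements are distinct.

[6, 10, 7, 13, 22, 23, 9, 19, 25]

extract-min #1 returns 3:
  remove root 3; move last element 7 to root → [7, 6, 4, 10, 22, 5, 9, 19, 13, 25, 23]
  7 vs smaller child 4 at index 2, swap → [4, 6, 7, 10, 22, 5, 9, 19, 13, 25, 23]
  7 vs smaller child 5 at index 5, swap → [4, 6, 5, 10, 22, 7, 9, 19, 13, 25, 23]
extract-min #2 returns 4:
  remove root 4; move last element 23 to root → [23, 6, 5, 10, 22, 7, 9, 19, 13, 25]
  23 vs smaller child 5 at index 2, swap → [5, 6, 23, 10, 22, 7, 9, 19, 13, 25]
  23 vs smaller child 7 at index 5, swap → [5, 6, 7, 10, 22, 23, 9, 19, 13, 25]
extract-min #3 returns 5:
  remove root 5; move last element 25 to root → [25, 6, 7, 10, 22, 23, 9, 19, 13]
  25 vs smaller child 6 at index 1, swap → [6, 25, 7, 10, 22, 23, 9, 19, 13]
  25 vs smaller child 10 at index 3, swap → [6, 10, 7, 25, 22, 23, 9, 19, 13]
  25 vs smaller child 13 at index 8, swap → [6, 10, 7, 13, 22, 23, 9, 19, 25]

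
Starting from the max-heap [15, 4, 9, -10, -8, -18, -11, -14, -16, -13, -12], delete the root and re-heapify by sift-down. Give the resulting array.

remove root 15; move last element -12 to root → [-12, 4, 9, -10, -8, -18, -11, -14, -16, -13]
-12 vs larger child 9 at index 2, swap → [9, 4, -12, -10, -8, -18, -11, -14, -16, -13]
-12 vs larger child -11 at index 6, swap → [9, 4, -11, -10, -8, -18, -12, -14, -16, -13]

[9, 4, -11, -10, -8, -18, -12, -14, -16, -13]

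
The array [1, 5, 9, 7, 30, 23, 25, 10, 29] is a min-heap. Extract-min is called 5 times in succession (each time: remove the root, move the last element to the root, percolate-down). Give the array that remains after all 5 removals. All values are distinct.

extract-min #1 returns 1:
  remove root 1; move last element 29 to root → [29, 5, 9, 7, 30, 23, 25, 10]
  29 vs smaller child 5 at index 1, swap → [5, 29, 9, 7, 30, 23, 25, 10]
  29 vs smaller child 7 at index 3, swap → [5, 7, 9, 29, 30, 23, 25, 10]
  29 vs only child 10 at index 7, swap → [5, 7, 9, 10, 30, 23, 25, 29]
extract-min #2 returns 5:
  remove root 5; move last element 29 to root → [29, 7, 9, 10, 30, 23, 25]
  29 vs smaller child 7 at index 1, swap → [7, 29, 9, 10, 30, 23, 25]
  29 vs smaller child 10 at index 3, swap → [7, 10, 9, 29, 30, 23, 25]
extract-min #3 returns 7:
  remove root 7; move last element 25 to root → [25, 10, 9, 29, 30, 23]
  25 vs smaller child 9 at index 2, swap → [9, 10, 25, 29, 30, 23]
  25 vs only child 23 at index 5, swap → [9, 10, 23, 29, 30, 25]
extract-min #4 returns 9:
  remove root 9; move last element 25 to root → [25, 10, 23, 29, 30]
  25 vs smaller child 10 at index 1, swap → [10, 25, 23, 29, 30]
extract-min #5 returns 10:
  remove root 10; move last element 30 to root → [30, 25, 23, 29]
  30 vs smaller child 23 at index 2, swap → [23, 25, 30, 29]

[23, 25, 30, 29]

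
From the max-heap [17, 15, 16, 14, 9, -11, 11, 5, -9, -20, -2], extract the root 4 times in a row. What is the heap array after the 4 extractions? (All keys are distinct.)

extract-max #1 returns 17:
  remove root 17; move last element -2 to root → [-2, 15, 16, 14, 9, -11, 11, 5, -9, -20]
  -2 vs larger child 16 at index 2, swap → [16, 15, -2, 14, 9, -11, 11, 5, -9, -20]
  -2 vs larger child 11 at index 6, swap → [16, 15, 11, 14, 9, -11, -2, 5, -9, -20]
extract-max #2 returns 16:
  remove root 16; move last element -20 to root → [-20, 15, 11, 14, 9, -11, -2, 5, -9]
  -20 vs larger child 15 at index 1, swap → [15, -20, 11, 14, 9, -11, -2, 5, -9]
  -20 vs larger child 14 at index 3, swap → [15, 14, 11, -20, 9, -11, -2, 5, -9]
  -20 vs larger child 5 at index 7, swap → [15, 14, 11, 5, 9, -11, -2, -20, -9]
extract-max #3 returns 15:
  remove root 15; move last element -9 to root → [-9, 14, 11, 5, 9, -11, -2, -20]
  -9 vs larger child 14 at index 1, swap → [14, -9, 11, 5, 9, -11, -2, -20]
  -9 vs larger child 9 at index 4, swap → [14, 9, 11, 5, -9, -11, -2, -20]
extract-max #4 returns 14:
  remove root 14; move last element -20 to root → [-20, 9, 11, 5, -9, -11, -2]
  -20 vs larger child 11 at index 2, swap → [11, 9, -20, 5, -9, -11, -2]
  -20 vs larger child -2 at index 6, swap → [11, 9, -2, 5, -9, -11, -20]

[11, 9, -2, 5, -9, -11, -20]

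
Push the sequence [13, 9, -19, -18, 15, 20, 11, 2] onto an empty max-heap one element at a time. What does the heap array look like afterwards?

Insert 13:
  append 13 at index 0 → [13] (no swap needed)
Insert 9:
  append 9 at index 1 → [13, 9] (no swap needed)
Insert -19:
  append -19 at index 2 → [13, 9, -19] (no swap needed)
Insert -18:
  append -18 at index 3 → [13, 9, -19, -18] (no swap needed)
Insert 15:
  append 15 at index 4 → [13, 9, -19, -18, 15]
  15 > parent 9 at index 1, swap → [13, 15, -19, -18, 9]
  15 > parent 13 at index 0, swap → [15, 13, -19, -18, 9]
Insert 20:
  append 20 at index 5 → [15, 13, -19, -18, 9, 20]
  20 > parent -19 at index 2, swap → [15, 13, 20, -18, 9, -19]
  20 > parent 15 at index 0, swap → [20, 13, 15, -18, 9, -19]
Insert 11:
  append 11 at index 6 → [20, 13, 15, -18, 9, -19, 11] (no swap needed)
Insert 2:
  append 2 at index 7 → [20, 13, 15, -18, 9, -19, 11, 2]
  2 > parent -18 at index 3, swap → [20, 13, 15, 2, 9, -19, 11, -18]

[20, 13, 15, 2, 9, -19, 11, -18]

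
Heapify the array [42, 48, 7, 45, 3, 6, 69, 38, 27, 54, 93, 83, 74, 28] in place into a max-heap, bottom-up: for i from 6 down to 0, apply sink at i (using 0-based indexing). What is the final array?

sift down from index 6: already satisfies heap property
sift down from index 5:
  6 vs larger child 83 at index 11, swap → [42, 48, 7, 45, 3, 83, 69, 38, 27, 54, 93, 6, 74, 28]
sift down from index 4:
  3 vs larger child 93 at index 10, swap → [42, 48, 7, 45, 93, 83, 69, 38, 27, 54, 3, 6, 74, 28]
sift down from index 3: already satisfies heap property
sift down from index 2:
  7 vs larger child 83 at index 5, swap → [42, 48, 83, 45, 93, 7, 69, 38, 27, 54, 3, 6, 74, 28]
  7 vs larger child 74 at index 12, swap → [42, 48, 83, 45, 93, 74, 69, 38, 27, 54, 3, 6, 7, 28]
sift down from index 1:
  48 vs larger child 93 at index 4, swap → [42, 93, 83, 45, 48, 74, 69, 38, 27, 54, 3, 6, 7, 28]
  48 vs larger child 54 at index 9, swap → [42, 93, 83, 45, 54, 74, 69, 38, 27, 48, 3, 6, 7, 28]
sift down from index 0:
  42 vs larger child 93 at index 1, swap → [93, 42, 83, 45, 54, 74, 69, 38, 27, 48, 3, 6, 7, 28]
  42 vs larger child 54 at index 4, swap → [93, 54, 83, 45, 42, 74, 69, 38, 27, 48, 3, 6, 7, 28]
  42 vs larger child 48 at index 9, swap → [93, 54, 83, 45, 48, 74, 69, 38, 27, 42, 3, 6, 7, 28]

[93, 54, 83, 45, 48, 74, 69, 38, 27, 42, 3, 6, 7, 28]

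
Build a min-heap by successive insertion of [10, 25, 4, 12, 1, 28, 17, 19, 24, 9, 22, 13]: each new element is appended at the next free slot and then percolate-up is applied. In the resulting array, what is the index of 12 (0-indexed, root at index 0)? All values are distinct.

9

Insert 10:
  append 10 at index 0 → [10] (no swap needed)
Insert 25:
  append 25 at index 1 → [10, 25] (no swap needed)
Insert 4:
  append 4 at index 2 → [10, 25, 4]
  4 < parent 10 at index 0, swap → [4, 25, 10]
Insert 12:
  append 12 at index 3 → [4, 25, 10, 12]
  12 < parent 25 at index 1, swap → [4, 12, 10, 25]
Insert 1:
  append 1 at index 4 → [4, 12, 10, 25, 1]
  1 < parent 12 at index 1, swap → [4, 1, 10, 25, 12]
  1 < parent 4 at index 0, swap → [1, 4, 10, 25, 12]
Insert 28:
  append 28 at index 5 → [1, 4, 10, 25, 12, 28] (no swap needed)
Insert 17:
  append 17 at index 6 → [1, 4, 10, 25, 12, 28, 17] (no swap needed)
Insert 19:
  append 19 at index 7 → [1, 4, 10, 25, 12, 28, 17, 19]
  19 < parent 25 at index 3, swap → [1, 4, 10, 19, 12, 28, 17, 25]
Insert 24:
  append 24 at index 8 → [1, 4, 10, 19, 12, 28, 17, 25, 24] (no swap needed)
Insert 9:
  append 9 at index 9 → [1, 4, 10, 19, 12, 28, 17, 25, 24, 9]
  9 < parent 12 at index 4, swap → [1, 4, 10, 19, 9, 28, 17, 25, 24, 12]
Insert 22:
  append 22 at index 10 → [1, 4, 10, 19, 9, 28, 17, 25, 24, 12, 22] (no swap needed)
Insert 13:
  append 13 at index 11 → [1, 4, 10, 19, 9, 28, 17, 25, 24, 12, 22, 13]
  13 < parent 28 at index 5, swap → [1, 4, 10, 19, 9, 13, 17, 25, 24, 12, 22, 28]
resulting array: [1, 4, 10, 19, 9, 13, 17, 25, 24, 12, 22, 28]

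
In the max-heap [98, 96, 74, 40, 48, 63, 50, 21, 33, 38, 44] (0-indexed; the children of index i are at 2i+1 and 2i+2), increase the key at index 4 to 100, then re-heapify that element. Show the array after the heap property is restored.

[100, 98, 74, 40, 96, 63, 50, 21, 33, 38, 44]

set index 4 from 48 to 100 → [98, 96, 74, 40, 100, 63, 50, 21, 33, 38, 44]
100 > parent 96 at index 1, swap → [98, 100, 74, 40, 96, 63, 50, 21, 33, 38, 44]
100 > parent 98 at index 0, swap → [100, 98, 74, 40, 96, 63, 50, 21, 33, 38, 44]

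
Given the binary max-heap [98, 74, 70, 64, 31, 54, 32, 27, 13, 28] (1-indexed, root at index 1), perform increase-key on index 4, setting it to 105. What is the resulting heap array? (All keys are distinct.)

[105, 98, 70, 74, 31, 54, 32, 27, 13, 28]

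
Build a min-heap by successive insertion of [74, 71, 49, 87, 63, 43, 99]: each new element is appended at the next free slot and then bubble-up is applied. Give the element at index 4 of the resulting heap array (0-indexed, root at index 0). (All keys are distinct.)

Insert 74:
  append 74 at index 0 → [74] (no swap needed)
Insert 71:
  append 71 at index 1 → [74, 71]
  71 < parent 74 at index 0, swap → [71, 74]
Insert 49:
  append 49 at index 2 → [71, 74, 49]
  49 < parent 71 at index 0, swap → [49, 74, 71]
Insert 87:
  append 87 at index 3 → [49, 74, 71, 87] (no swap needed)
Insert 63:
  append 63 at index 4 → [49, 74, 71, 87, 63]
  63 < parent 74 at index 1, swap → [49, 63, 71, 87, 74]
Insert 43:
  append 43 at index 5 → [49, 63, 71, 87, 74, 43]
  43 < parent 71 at index 2, swap → [49, 63, 43, 87, 74, 71]
  43 < parent 49 at index 0, swap → [43, 63, 49, 87, 74, 71]
Insert 99:
  append 99 at index 6 → [43, 63, 49, 87, 74, 71, 99] (no swap needed)
resulting array: [43, 63, 49, 87, 74, 71, 99]

74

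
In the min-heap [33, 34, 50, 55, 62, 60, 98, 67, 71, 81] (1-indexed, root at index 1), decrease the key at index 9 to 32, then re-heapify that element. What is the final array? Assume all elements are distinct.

[32, 33, 50, 34, 62, 60, 98, 67, 55, 81]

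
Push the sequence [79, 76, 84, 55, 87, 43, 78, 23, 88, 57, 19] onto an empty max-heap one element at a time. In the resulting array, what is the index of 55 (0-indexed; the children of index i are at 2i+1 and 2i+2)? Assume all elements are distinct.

8

Insert 79:
  append 79 at index 0 → [79] (no swap needed)
Insert 76:
  append 76 at index 1 → [79, 76] (no swap needed)
Insert 84:
  append 84 at index 2 → [79, 76, 84]
  84 > parent 79 at index 0, swap → [84, 76, 79]
Insert 55:
  append 55 at index 3 → [84, 76, 79, 55] (no swap needed)
Insert 87:
  append 87 at index 4 → [84, 76, 79, 55, 87]
  87 > parent 76 at index 1, swap → [84, 87, 79, 55, 76]
  87 > parent 84 at index 0, swap → [87, 84, 79, 55, 76]
Insert 43:
  append 43 at index 5 → [87, 84, 79, 55, 76, 43] (no swap needed)
Insert 78:
  append 78 at index 6 → [87, 84, 79, 55, 76, 43, 78] (no swap needed)
Insert 23:
  append 23 at index 7 → [87, 84, 79, 55, 76, 43, 78, 23] (no swap needed)
Insert 88:
  append 88 at index 8 → [87, 84, 79, 55, 76, 43, 78, 23, 88]
  88 > parent 55 at index 3, swap → [87, 84, 79, 88, 76, 43, 78, 23, 55]
  88 > parent 84 at index 1, swap → [87, 88, 79, 84, 76, 43, 78, 23, 55]
  88 > parent 87 at index 0, swap → [88, 87, 79, 84, 76, 43, 78, 23, 55]
Insert 57:
  append 57 at index 9 → [88, 87, 79, 84, 76, 43, 78, 23, 55, 57] (no swap needed)
Insert 19:
  append 19 at index 10 → [88, 87, 79, 84, 76, 43, 78, 23, 55, 57, 19] (no swap needed)
resulting array: [88, 87, 79, 84, 76, 43, 78, 23, 55, 57, 19]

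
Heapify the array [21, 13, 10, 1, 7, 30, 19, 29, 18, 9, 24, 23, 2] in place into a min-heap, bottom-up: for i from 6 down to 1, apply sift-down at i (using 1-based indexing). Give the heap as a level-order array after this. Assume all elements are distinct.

[1, 7, 2, 13, 9, 10, 19, 29, 18, 21, 24, 23, 30]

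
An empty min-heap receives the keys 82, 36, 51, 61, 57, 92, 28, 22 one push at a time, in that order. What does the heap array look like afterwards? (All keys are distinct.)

[22, 28, 36, 57, 61, 92, 51, 82]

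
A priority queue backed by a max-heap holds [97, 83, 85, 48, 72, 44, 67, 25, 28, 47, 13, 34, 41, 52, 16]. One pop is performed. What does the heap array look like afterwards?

[85, 83, 67, 48, 72, 44, 52, 25, 28, 47, 13, 34, 41, 16]

remove root 97; move last element 16 to root → [16, 83, 85, 48, 72, 44, 67, 25, 28, 47, 13, 34, 41, 52]
16 vs larger child 85 at index 2, swap → [85, 83, 16, 48, 72, 44, 67, 25, 28, 47, 13, 34, 41, 52]
16 vs larger child 67 at index 6, swap → [85, 83, 67, 48, 72, 44, 16, 25, 28, 47, 13, 34, 41, 52]
16 vs only child 52 at index 13, swap → [85, 83, 67, 48, 72, 44, 52, 25, 28, 47, 13, 34, 41, 16]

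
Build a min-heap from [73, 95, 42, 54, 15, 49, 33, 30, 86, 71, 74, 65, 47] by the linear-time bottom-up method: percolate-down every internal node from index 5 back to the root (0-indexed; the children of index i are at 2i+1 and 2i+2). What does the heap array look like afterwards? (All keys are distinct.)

[15, 30, 33, 54, 71, 47, 42, 73, 86, 95, 74, 65, 49]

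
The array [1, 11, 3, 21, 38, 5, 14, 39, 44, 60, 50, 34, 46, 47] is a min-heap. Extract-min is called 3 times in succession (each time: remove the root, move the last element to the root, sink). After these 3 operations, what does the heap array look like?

[11, 21, 14, 39, 38, 34, 46, 47, 44, 60, 50]

extract-min #1 returns 1:
  remove root 1; move last element 47 to root → [47, 11, 3, 21, 38, 5, 14, 39, 44, 60, 50, 34, 46]
  47 vs smaller child 3 at index 2, swap → [3, 11, 47, 21, 38, 5, 14, 39, 44, 60, 50, 34, 46]
  47 vs smaller child 5 at index 5, swap → [3, 11, 5, 21, 38, 47, 14, 39, 44, 60, 50, 34, 46]
  47 vs smaller child 34 at index 11, swap → [3, 11, 5, 21, 38, 34, 14, 39, 44, 60, 50, 47, 46]
extract-min #2 returns 3:
  remove root 3; move last element 46 to root → [46, 11, 5, 21, 38, 34, 14, 39, 44, 60, 50, 47]
  46 vs smaller child 5 at index 2, swap → [5, 11, 46, 21, 38, 34, 14, 39, 44, 60, 50, 47]
  46 vs smaller child 14 at index 6, swap → [5, 11, 14, 21, 38, 34, 46, 39, 44, 60, 50, 47]
extract-min #3 returns 5:
  remove root 5; move last element 47 to root → [47, 11, 14, 21, 38, 34, 46, 39, 44, 60, 50]
  47 vs smaller child 11 at index 1, swap → [11, 47, 14, 21, 38, 34, 46, 39, 44, 60, 50]
  47 vs smaller child 21 at index 3, swap → [11, 21, 14, 47, 38, 34, 46, 39, 44, 60, 50]
  47 vs smaller child 39 at index 7, swap → [11, 21, 14, 39, 38, 34, 46, 47, 44, 60, 50]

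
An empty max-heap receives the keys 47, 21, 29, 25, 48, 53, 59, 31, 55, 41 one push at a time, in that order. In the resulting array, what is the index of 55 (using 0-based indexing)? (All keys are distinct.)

Insert 47:
  append 47 at index 0 → [47] (no swap needed)
Insert 21:
  append 21 at index 1 → [47, 21] (no swap needed)
Insert 29:
  append 29 at index 2 → [47, 21, 29] (no swap needed)
Insert 25:
  append 25 at index 3 → [47, 21, 29, 25]
  25 > parent 21 at index 1, swap → [47, 25, 29, 21]
Insert 48:
  append 48 at index 4 → [47, 25, 29, 21, 48]
  48 > parent 25 at index 1, swap → [47, 48, 29, 21, 25]
  48 > parent 47 at index 0, swap → [48, 47, 29, 21, 25]
Insert 53:
  append 53 at index 5 → [48, 47, 29, 21, 25, 53]
  53 > parent 29 at index 2, swap → [48, 47, 53, 21, 25, 29]
  53 > parent 48 at index 0, swap → [53, 47, 48, 21, 25, 29]
Insert 59:
  append 59 at index 6 → [53, 47, 48, 21, 25, 29, 59]
  59 > parent 48 at index 2, swap → [53, 47, 59, 21, 25, 29, 48]
  59 > parent 53 at index 0, swap → [59, 47, 53, 21, 25, 29, 48]
Insert 31:
  append 31 at index 7 → [59, 47, 53, 21, 25, 29, 48, 31]
  31 > parent 21 at index 3, swap → [59, 47, 53, 31, 25, 29, 48, 21]
Insert 55:
  append 55 at index 8 → [59, 47, 53, 31, 25, 29, 48, 21, 55]
  55 > parent 31 at index 3, swap → [59, 47, 53, 55, 25, 29, 48, 21, 31]
  55 > parent 47 at index 1, swap → [59, 55, 53, 47, 25, 29, 48, 21, 31]
Insert 41:
  append 41 at index 9 → [59, 55, 53, 47, 25, 29, 48, 21, 31, 41]
  41 > parent 25 at index 4, swap → [59, 55, 53, 47, 41, 29, 48, 21, 31, 25]
resulting array: [59, 55, 53, 47, 41, 29, 48, 21, 31, 25]

1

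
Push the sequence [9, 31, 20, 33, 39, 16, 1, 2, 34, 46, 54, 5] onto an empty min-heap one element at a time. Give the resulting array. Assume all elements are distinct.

[1, 2, 5, 31, 39, 9, 16, 33, 34, 46, 54, 20]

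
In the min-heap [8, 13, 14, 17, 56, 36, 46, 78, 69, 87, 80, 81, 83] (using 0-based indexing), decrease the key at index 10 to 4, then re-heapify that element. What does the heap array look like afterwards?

[4, 8, 14, 17, 13, 36, 46, 78, 69, 87, 56, 81, 83]

set index 10 from 80 to 4 → [8, 13, 14, 17, 56, 36, 46, 78, 69, 87, 4, 81, 83]
4 < parent 56 at index 4, swap → [8, 13, 14, 17, 4, 36, 46, 78, 69, 87, 56, 81, 83]
4 < parent 13 at index 1, swap → [8, 4, 14, 17, 13, 36, 46, 78, 69, 87, 56, 81, 83]
4 < parent 8 at index 0, swap → [4, 8, 14, 17, 13, 36, 46, 78, 69, 87, 56, 81, 83]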